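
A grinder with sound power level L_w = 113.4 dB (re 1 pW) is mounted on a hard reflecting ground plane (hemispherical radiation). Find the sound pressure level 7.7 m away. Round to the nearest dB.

L_p = L_w − 10·log₁₀(2π·r²) with r = 7.7 m.
2π·r² = 372.5 m², 10·log₁₀ of that is 25.712 dB.
L_p = 113.4 − 25.712 = 87.69 dB.

88 dB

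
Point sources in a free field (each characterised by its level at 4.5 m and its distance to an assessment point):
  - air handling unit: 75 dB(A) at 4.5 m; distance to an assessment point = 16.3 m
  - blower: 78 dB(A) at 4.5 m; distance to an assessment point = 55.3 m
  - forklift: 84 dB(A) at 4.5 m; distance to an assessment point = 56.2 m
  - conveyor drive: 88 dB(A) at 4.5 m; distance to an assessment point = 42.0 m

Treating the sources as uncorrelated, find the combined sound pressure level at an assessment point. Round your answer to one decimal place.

70.7 dB(A)

First find each source's level at the receiver (point-source: −20·log₁₀(r/r_ref)), then combine on an intensity basis.
air handling unit: 75 − 20·log₁₀(16.3/4.5) = 75 − 11.18 = 63.82 dB(A).
blower: 78 − 20·log₁₀(55.3/4.5) = 78 − 21.79 = 56.21 dB(A).
forklift: 84 − 20·log₁₀(56.2/4.5) = 84 − 21.93 = 62.07 dB(A).
conveyor drive: 88 − 20·log₁₀(42.0/4.5) = 88 − 19.40 = 68.60 dB(A).
Σ 10^(L/10) = 1.168e+07 → L_total = 10·log₁₀(1.168e+07) = 70.68 dB(A).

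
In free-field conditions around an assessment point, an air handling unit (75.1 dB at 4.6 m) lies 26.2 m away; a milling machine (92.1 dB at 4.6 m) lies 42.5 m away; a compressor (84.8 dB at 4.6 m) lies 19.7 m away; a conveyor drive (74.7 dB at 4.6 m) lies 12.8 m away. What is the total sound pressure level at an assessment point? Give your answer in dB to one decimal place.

76.1 dB

Apply inverse-square spreading to bring every level to the receiver, then sum 10^(L/10).
air handling unit: 75.1 − 20·log₁₀(26.2/4.6) = 75.1 − 15.11 = 59.99 dB.
milling machine: 92.1 − 20·log₁₀(42.5/4.6) = 92.1 − 19.31 = 72.79 dB.
compressor: 84.8 − 20·log₁₀(19.7/4.6) = 84.8 − 12.63 = 72.17 dB.
conveyor drive: 74.7 − 20·log₁₀(12.8/4.6) = 74.7 − 8.89 = 65.81 dB.
Σ 10^(L/10) = 4.027e+07 → L_total = 10·log₁₀(4.027e+07) = 76.05 dB.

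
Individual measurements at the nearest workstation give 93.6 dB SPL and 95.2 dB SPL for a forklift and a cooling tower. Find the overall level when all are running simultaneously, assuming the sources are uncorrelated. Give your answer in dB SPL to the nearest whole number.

For uncorrelated sources the intensities add, so convert each level to linear form, sum, and take 10·log₁₀ of the total.
Σ 10^(L/10) = 10^(93.6/10) + 10^(95.2/10) = 5.602e+09.
L_total = 10·log₁₀(5.602e+09) = 97.48 dB SPL.

97 dB SPL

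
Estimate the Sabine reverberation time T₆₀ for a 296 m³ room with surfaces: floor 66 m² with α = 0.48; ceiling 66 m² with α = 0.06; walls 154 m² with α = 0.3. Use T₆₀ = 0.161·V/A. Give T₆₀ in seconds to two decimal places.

0.58 s

A = Σ Sᵢαᵢ = 66·0.48 + 66·0.06 + 154·0.3 = 81.84 m².
T₆₀ = 0.161 × 296 / 81.84 = 0.582 s.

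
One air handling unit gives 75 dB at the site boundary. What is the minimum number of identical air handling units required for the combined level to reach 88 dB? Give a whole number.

20

The shortfall is 88 − 75 = 13.0 dB, and N units add 10·log₁₀ N, so need 10·log₁₀ N ≥ 13.0.
N ≥ 10^(13.0/10) = 19.953, so N = 20.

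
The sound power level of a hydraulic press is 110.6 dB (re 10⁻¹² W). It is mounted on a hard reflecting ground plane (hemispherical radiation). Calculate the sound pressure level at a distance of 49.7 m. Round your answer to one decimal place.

The power spreads over a hemisphere of area 2π·r², so L_p = L_w − 10·log₁₀(2π·r²).
2π·r² = 1.552e+04 m², 10·log₁₀ of that is 41.909 dB.
L_p = 110.6 − 41.909 = 68.69 dB.

68.7 dB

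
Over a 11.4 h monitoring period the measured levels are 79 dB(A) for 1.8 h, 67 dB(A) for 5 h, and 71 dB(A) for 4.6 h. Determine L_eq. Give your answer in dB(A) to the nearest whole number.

73 dB(A)

The energy average is taken in the linear domain: L_eq = 10·log₁₀[(Σ tᵢ·10^(Lᵢ/10))/T], T = 11.4 h.
Σ tᵢ·10^(Lᵢ/10) = 1.8·10^(79/10) + 5·10^(67/10) + 4.6·10^(71/10) = 2.259e+08.
L_eq = 10·log₁₀(2.259e+08/11.4) = 72.97 dB(A).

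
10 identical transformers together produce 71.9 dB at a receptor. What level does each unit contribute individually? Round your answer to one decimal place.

Dividing the total intensity by 10 lowers the level by 10·log₁₀ 10 = 10.000 dB: L₁ = 71.9 − 10.000.

61.9 dB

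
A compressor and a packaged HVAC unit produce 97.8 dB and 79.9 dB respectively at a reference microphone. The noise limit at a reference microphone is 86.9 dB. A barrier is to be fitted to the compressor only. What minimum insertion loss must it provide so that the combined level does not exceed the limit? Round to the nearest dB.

12 dB

Fixed contribution from the other source: Σ 10^(L/10) = 10^(79.9/10) = 9.772e+07 (79.90 dB).
To meet 86.9 dB overall, the treated compressor may contribute at most 10^(86.9/10) − 9.772e+07 = 3.921e+08, i.e. 85.93 dB.
So the compressor must be reduced from 97.8 to 85.93 dB: IL = 11.87 dB.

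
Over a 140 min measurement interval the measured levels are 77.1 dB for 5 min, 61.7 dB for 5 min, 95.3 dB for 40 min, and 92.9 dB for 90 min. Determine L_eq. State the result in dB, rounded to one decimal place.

93.5 dB

Weight each interval's intensity by its duration and average over T = 140 min:
Σ tᵢ·10^(Lᵢ/10) = 5·10^(77.1/10) + 5·10^(61.7/10) + 40·10^(95.3/10) + 90·10^(92.9/10) = 3.113e+11.
L_eq = 10·log₁₀(3.113e+11/140) = 93.47 dB.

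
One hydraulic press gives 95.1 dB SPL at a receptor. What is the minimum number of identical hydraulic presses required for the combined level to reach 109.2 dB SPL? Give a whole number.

The shortfall is 109.2 − 95.1 = 14.1 dB, and N units add 10·log₁₀ N, so need 10·log₁₀ N ≥ 14.1.
N ≥ 10^(14.1/10) = 25.704, so N = 26.

26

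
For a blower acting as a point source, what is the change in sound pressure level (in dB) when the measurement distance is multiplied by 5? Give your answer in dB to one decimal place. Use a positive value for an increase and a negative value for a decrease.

A point source loses 6 dB per doubling of distance; generally ΔL = −20·log₁₀(r₂/r₁).
ΔL = −20·log₁₀(5) = -13.98 dB.

-14.0 dB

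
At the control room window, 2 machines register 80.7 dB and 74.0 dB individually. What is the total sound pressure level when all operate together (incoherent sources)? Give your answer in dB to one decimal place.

81.5 dB

Incoherent sources combine by intensity addition: L_total = 10·log₁₀(Σ 10^(L_i/10)).
Σ 10^(L/10) = 10^(80.7/10) + 10^(74.0/10) = 1.426e+08.
L_total = 10·log₁₀(1.426e+08) = 81.54 dB.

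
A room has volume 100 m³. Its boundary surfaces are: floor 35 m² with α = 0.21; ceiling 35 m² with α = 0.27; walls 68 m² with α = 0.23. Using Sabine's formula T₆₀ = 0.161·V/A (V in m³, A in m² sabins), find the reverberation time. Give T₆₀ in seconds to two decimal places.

0.50 s

A = Σ Sᵢαᵢ = 35·0.21 + 35·0.27 + 68·0.23 = 32.44 m².
T₆₀ = 0.161·V/A = 0.161·100/32.44 = 0.496 s.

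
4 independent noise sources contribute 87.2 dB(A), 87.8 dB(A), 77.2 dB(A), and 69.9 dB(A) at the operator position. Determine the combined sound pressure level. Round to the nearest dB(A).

For uncorrelated sources the intensities add, so convert each level to linear form, sum, and take 10·log₁₀ of the total.
Σ 10^(L/10) = 10^(87.2/10) + 10^(87.8/10) + 10^(77.2/10) + 10^(69.9/10) = 1.190e+09.
L_total = 10·log₁₀(1.190e+09) = 90.75 dB(A).

91 dB(A)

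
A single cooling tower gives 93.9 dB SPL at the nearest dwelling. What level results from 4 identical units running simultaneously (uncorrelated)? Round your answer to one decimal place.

N identical incoherent sources raise the level by 10·log₁₀ N.
L_total = 93.9 + 10·log₁₀(4) = 93.9 + 6.021 = 99.92 dB SPL.

99.9 dB SPL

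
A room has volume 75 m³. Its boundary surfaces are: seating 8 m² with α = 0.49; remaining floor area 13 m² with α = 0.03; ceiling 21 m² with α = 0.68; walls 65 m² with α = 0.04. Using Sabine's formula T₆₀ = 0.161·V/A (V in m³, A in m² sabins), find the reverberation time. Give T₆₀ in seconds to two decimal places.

0.57 s

Total absorption A = 8·0.49 + 13·0.03 + 21·0.68 + 65·0.04 = 21.19 m² sabins.
T₆₀ = 0.161·V/A = 0.161·75/21.19 = 0.570 s.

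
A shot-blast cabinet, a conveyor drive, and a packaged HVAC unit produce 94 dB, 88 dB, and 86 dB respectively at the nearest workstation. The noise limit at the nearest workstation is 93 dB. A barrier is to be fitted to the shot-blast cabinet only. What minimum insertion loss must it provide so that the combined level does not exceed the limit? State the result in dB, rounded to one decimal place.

Fixed contribution from the other sources: Σ 10^(L/10) = 10^(88/10) + 10^(86/10) = 1.029e+09 (90.12 dB).
To meet 93 dB overall, the treated shot-blast cabinet may contribute at most 10^(93/10) − 1.029e+09 = 9.662e+08, i.e. 89.85 dB.
Required insertion loss = 94 − 89.85 = 4.15 dB.

4.1 dB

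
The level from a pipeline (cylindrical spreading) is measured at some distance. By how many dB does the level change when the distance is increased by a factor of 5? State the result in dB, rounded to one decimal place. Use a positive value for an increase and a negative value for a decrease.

-7.0 dB

A line source loses 3 dB per doubling of distance; generally ΔL = −10·log₁₀(r₂/r₁).
ΔL = −10·log₁₀(5) = -6.99 dB.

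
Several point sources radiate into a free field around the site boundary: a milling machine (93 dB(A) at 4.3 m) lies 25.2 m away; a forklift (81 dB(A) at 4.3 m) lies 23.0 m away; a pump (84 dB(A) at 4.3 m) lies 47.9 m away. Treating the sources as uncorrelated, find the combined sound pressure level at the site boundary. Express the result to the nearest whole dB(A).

Apply inverse-square spreading to bring every level to the receiver, then sum 10^(L/10).
milling machine: 93 − 20·log₁₀(25.2/4.3) = 93 − 15.36 = 77.64 dB(A).
forklift: 81 − 20·log₁₀(23.0/4.3) = 81 − 14.57 = 66.43 dB(A).
pump: 84 − 20·log₁₀(47.9/4.3) = 84 − 20.94 = 63.06 dB(A).
Σ 10^(L/10) = 6.452e+07 → L_total = 10·log₁₀(6.452e+07) = 78.10 dB(A).

78 dB(A)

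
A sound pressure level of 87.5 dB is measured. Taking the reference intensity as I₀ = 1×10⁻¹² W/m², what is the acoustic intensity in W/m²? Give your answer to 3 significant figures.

I/I₀ = 10^(87.5/10) = 5.623e+08, so I = 5.623e+08 × 10⁻¹² W/m².

0.000562 W/m²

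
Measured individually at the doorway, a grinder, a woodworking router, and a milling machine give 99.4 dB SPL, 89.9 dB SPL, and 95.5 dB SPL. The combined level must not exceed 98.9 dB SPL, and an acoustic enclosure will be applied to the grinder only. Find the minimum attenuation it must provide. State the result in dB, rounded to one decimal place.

The untreated sources together contribute 10^(89.9/10) + 10^(95.5/10) = 4.525e+09, i.e. 96.56 dB SPL.
The limit corresponds to 10^(98.9/10) = 7.762e+09; subtracting the fixed part leaves 3.237e+09 for the grinder, i.e. 95.10 dB SPL.
Required insertion loss = 99.4 − 95.10 = 4.30 dB.

4.3 dB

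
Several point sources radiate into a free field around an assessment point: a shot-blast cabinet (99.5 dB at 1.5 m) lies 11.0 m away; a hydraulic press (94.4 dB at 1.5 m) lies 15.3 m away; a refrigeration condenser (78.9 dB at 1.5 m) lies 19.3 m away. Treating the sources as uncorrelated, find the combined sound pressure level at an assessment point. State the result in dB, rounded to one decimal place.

82.8 dB

First find each source's level at the receiver (point-source: −20·log₁₀(r/r_ref)), then combine on an intensity basis.
shot-blast cabinet: 99.5 − 20·log₁₀(11.0/1.5) = 99.5 − 17.31 = 82.19 dB.
hydraulic press: 94.4 − 20·log₁₀(15.3/1.5) = 94.4 − 20.17 = 74.23 dB.
refrigeration condenser: 78.9 − 20·log₁₀(19.3/1.5) = 78.9 − 22.19 = 56.71 dB.
Σ 10^(L/10) = 1.927e+08 → L_total = 10·log₁₀(1.927e+08) = 82.85 dB.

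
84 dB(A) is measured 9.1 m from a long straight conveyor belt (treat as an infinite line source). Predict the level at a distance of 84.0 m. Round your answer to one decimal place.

74.3 dB(A)

Line-source attenuation: ΔL = 10·log₁₀(r₂/r₁) = 10·log₁₀(84.0/9.1) = 9.652 dB.
L₂ = 84 − 10·log₁₀(84.0/9.1) = 84 − 9.652 = 74.35 dB(A).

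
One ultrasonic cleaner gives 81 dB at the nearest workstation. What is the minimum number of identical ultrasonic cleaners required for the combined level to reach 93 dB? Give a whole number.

16

Need L₁ + 10·log₁₀ N ≥ 93, i.e. log₁₀ N ≥ 1.20.
N ≥ 10^(12.0/10) = 15.849, so N = 16.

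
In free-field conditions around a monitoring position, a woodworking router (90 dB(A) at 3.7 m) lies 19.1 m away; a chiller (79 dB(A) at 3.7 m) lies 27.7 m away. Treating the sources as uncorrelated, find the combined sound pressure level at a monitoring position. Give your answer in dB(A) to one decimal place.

75.9 dB(A)

Apply inverse-square spreading to bring every level to the receiver, then sum 10^(L/10).
woodworking router: 90 − 20·log₁₀(19.1/3.7) = 90 − 14.26 = 75.74 dB(A).
chiller: 79 − 20·log₁₀(27.7/3.7) = 79 − 17.49 = 61.51 dB(A).
Σ 10^(L/10) = 3.894e+07 → L_total = 10·log₁₀(3.894e+07) = 75.90 dB(A).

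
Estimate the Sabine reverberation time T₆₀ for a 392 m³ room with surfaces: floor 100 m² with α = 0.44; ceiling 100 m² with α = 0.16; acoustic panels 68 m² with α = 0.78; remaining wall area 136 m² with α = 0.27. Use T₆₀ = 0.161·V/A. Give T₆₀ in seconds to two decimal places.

0.42 s

Total absorption A = 100·0.44 + 100·0.16 + 68·0.78 + 136·0.27 = 149.76 m² sabins.
T₆₀ = 0.161 × 392 / 149.76 = 0.421 s.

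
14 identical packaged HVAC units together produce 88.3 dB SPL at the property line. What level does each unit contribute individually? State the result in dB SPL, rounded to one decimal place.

76.8 dB SPL

For N identical incoherent sources L_total = L₁ + 10·log₁₀ N, so L₁ = 88.3 − 10·log₁₀(14) = 88.3 − 11.461.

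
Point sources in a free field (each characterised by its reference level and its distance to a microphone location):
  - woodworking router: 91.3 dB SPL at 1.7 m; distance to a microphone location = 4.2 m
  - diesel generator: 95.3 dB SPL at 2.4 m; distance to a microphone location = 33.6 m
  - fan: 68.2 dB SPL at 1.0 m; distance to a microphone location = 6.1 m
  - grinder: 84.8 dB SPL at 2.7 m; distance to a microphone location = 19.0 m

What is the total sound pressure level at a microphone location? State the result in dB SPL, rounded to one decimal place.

Propagate each source to the receiver with L = L_ref − 20·log₁₀(r/r_ref), then add intensities.
woodworking router: 91.3 − 20·log₁₀(4.2/1.7) = 91.3 − 7.86 = 83.44 dB SPL.
diesel generator: 95.3 − 20·log₁₀(33.6/2.4) = 95.3 − 22.92 = 72.38 dB SPL.
fan: 68.2 − 20·log₁₀(6.1/1.0) = 68.2 − 15.71 = 52.49 dB SPL.
grinder: 84.8 − 20·log₁₀(19.0/2.7) = 84.8 − 16.95 = 67.85 dB SPL.
Σ 10^(L/10) = 2.446e+08 → L_total = 10·log₁₀(2.446e+08) = 83.88 dB SPL.

83.9 dB SPL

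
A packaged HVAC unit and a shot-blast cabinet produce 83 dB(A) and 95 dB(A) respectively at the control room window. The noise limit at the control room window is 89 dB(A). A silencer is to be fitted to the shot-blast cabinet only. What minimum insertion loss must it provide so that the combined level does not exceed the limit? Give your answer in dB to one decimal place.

Fixed contribution from the other source: Σ 10^(L/10) = 10^(83/10) = 1.995e+08 (83.00 dB(A)).
The limit corresponds to 10^(89/10) = 7.943e+08; subtracting the fixed part leaves 5.948e+08 for the shot-blast cabinet, i.e. 87.74 dB(A).
So the shot-blast cabinet must be reduced from 95 to 87.74 dB(A): IL = 7.26 dB.

7.3 dB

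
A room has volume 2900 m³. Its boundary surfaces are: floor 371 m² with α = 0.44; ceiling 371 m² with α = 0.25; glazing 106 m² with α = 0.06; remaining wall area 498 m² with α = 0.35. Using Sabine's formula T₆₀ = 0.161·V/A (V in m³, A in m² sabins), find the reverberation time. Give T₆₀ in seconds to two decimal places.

1.07 s

Summing Sᵢαᵢ: 371·0.44 + 371·0.25 + 106·0.06 + 498·0.35 = 436.65 m².
T₆₀ = 0.161·V/A = 0.161·2900/436.65 = 1.069 s.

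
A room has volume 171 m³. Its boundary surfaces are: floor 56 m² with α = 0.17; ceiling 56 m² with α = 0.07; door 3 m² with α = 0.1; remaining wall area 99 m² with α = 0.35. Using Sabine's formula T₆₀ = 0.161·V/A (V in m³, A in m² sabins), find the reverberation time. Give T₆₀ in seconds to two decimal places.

0.57 s

Total absorption A = 56·0.17 + 56·0.07 + 3·0.1 + 99·0.35 = 48.39 m² sabins.
T₆₀ = 0.161·V/A = 0.161·171/48.39 = 0.569 s.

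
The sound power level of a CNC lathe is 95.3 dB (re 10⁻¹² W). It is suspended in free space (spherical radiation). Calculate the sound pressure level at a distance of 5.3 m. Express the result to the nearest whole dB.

The power spreads over a sphere of area 4π·r², so L_p = L_w − 10·log₁₀(4π·r²).
4π·r² = 353 m², 10·log₁₀ of that is 25.478 dB.
L_p = 95.3 − 25.478 = 69.82 dB.

70 dB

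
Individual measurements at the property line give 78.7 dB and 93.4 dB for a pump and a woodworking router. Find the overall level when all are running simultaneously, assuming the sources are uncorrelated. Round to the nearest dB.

Incoherent sources combine by intensity addition: L_total = 10·log₁₀(Σ 10^(L_i/10)).
Σ 10^(L/10) = 10^(78.7/10) + 10^(93.4/10) = 2.262e+09.
L_total = 10·log₁₀(2.262e+09) = 93.54 dB.

94 dB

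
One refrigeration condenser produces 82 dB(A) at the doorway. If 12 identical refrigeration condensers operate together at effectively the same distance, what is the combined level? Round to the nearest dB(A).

93 dB(A)

L_total = L₁ + 10·log₁₀ N for N identical incoherent sources.
L_total = 82 + 10·log₁₀(12) = 82 + 10.792 = 92.79 dB(A).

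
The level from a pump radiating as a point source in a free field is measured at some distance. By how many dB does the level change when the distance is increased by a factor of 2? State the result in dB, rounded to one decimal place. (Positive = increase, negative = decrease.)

A point source loses 6 dB per doubling of distance; generally ΔL = −20·log₁₀(r₂/r₁).
ΔL = −20·log₁₀(2) = -6.02 dB.

-6.0 dB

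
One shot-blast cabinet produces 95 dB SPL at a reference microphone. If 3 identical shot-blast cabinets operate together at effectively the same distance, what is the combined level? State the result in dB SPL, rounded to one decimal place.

With 3 equal, uncorrelated contributions the intensity is 3× that of one unit, giving a rise of 10·log₁₀ 3.
L_total = 95 + 10·log₁₀(3) = 95 + 4.771 = 99.77 dB SPL.

99.8 dB SPL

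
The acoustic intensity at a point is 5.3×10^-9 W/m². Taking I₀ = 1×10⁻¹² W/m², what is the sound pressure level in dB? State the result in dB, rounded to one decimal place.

Dividing by I₀ shifts the exponent by 12: I/I₀ = 5.3×10^3.
L = 10·(0.7243 + 3) = 37.24 dB.

37.2 dB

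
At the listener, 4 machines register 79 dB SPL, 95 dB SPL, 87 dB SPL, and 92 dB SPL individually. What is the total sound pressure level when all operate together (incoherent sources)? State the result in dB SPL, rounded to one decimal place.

97.3 dB SPL

Incoherent sources combine by intensity addition: L_total = 10·log₁₀(Σ 10^(L_i/10)).
Σ 10^(L/10) = 10^(79/10) + 10^(95/10) + 10^(87/10) + 10^(92/10) = 5.328e+09.
L_total = 10·log₁₀(5.328e+09) = 97.27 dB SPL.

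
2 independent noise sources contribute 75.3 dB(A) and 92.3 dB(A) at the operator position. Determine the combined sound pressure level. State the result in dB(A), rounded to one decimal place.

92.4 dB(A)

For uncorrelated sources the intensities add, so convert each level to linear form, sum, and take 10·log₁₀ of the total.
Σ 10^(L/10) = 10^(75.3/10) + 10^(92.3/10) = 1.732e+09.
L_total = 10·log₁₀(1.732e+09) = 92.39 dB(A).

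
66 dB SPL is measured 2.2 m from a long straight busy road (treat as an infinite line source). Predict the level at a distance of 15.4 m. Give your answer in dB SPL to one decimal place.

57.5 dB SPL

For a line source, L₂ = L₁ − 10·log₁₀(r₂/r₁).
L₂ = 66 − 10·log₁₀(15.4/2.2) = 66 − 8.451 = 57.55 dB SPL.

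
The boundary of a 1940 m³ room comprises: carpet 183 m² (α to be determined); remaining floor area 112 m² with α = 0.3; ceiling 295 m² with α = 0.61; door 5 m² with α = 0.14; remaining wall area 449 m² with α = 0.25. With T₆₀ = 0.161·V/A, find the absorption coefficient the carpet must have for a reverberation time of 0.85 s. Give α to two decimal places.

A = 0.161·V/T₆₀ = 0.161·1940/0.85 = 367.46 m² sabins.
Absorption from the other surfaces = 112·0.3 + 295·0.61 + 5·0.14 + 449·0.25 = 326.50 m², so the carpet must supply 40.96 m² over 183 m².
α = 40.96/183 = 0.224.

0.22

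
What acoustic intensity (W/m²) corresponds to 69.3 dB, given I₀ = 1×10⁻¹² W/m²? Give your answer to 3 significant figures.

8.51e-06 W/m²

I = I₀·10^(L/10) = 10⁻¹² × 10^(69.3/10) = 10^(-5.070).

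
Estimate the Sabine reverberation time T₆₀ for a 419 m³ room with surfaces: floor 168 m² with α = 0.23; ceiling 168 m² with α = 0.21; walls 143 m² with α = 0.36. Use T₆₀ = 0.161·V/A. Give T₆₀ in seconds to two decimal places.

Total absorption A = 168·0.23 + 168·0.21 + 143·0.36 = 125.40 m² sabins.
T₆₀ = 0.161·V/A = 0.161·419/125.40 = 0.538 s.

0.54 s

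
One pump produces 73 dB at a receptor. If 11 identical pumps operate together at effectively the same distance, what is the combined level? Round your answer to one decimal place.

L_total = L₁ + 10·log₁₀ N for N identical incoherent sources.
L_total = 73 + 10·log₁₀(11) = 73 + 10.414 = 83.41 dB.

83.4 dB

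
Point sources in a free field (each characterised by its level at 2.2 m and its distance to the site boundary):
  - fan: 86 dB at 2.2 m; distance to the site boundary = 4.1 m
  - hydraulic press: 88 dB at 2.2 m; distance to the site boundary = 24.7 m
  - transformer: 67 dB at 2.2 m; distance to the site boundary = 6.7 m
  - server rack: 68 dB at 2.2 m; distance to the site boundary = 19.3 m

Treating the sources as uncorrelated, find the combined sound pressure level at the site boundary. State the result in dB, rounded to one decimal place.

80.8 dB

Propagate each source to the receiver with L = L_ref − 20·log₁₀(r/r_ref), then add intensities.
fan: 86 − 20·log₁₀(4.1/2.2) = 86 − 5.41 = 80.59 dB.
hydraulic press: 88 − 20·log₁₀(24.7/2.2) = 88 − 21.01 = 66.99 dB.
transformer: 67 − 20·log₁₀(6.7/2.2) = 67 − 9.67 = 57.33 dB.
server rack: 68 − 20·log₁₀(19.3/2.2) = 68 − 18.86 = 49.14 dB.
Σ 10^(L/10) = 1.203e+08 → L_total = 10·log₁₀(1.203e+08) = 80.80 dB.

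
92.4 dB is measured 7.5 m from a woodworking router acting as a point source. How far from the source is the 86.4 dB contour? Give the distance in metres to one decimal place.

15.0 m

Point-source spreading drops the level by 20·log₁₀(r₂/r₁); inverting, r₂/r₁ = 10^(ΔL/20).
r₂ = 7.5·10^((92.4−86.4)/20) = 7.5·10^(6.0/20) = 14.96 m.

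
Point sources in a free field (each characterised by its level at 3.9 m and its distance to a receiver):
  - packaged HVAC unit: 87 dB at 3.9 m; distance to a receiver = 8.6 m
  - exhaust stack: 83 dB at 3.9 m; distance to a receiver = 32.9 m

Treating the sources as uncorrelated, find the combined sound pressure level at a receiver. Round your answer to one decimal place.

80.2 dB

Apply inverse-square spreading to bring every level to the receiver, then sum 10^(L/10).
packaged HVAC unit: 87 − 20·log₁₀(8.6/3.9) = 87 − 6.87 = 80.13 dB.
exhaust stack: 83 − 20·log₁₀(32.9/3.9) = 83 − 18.52 = 64.48 dB.
Σ 10^(L/10) = 1.059e+08 → L_total = 10·log₁₀(1.059e+08) = 80.25 dB.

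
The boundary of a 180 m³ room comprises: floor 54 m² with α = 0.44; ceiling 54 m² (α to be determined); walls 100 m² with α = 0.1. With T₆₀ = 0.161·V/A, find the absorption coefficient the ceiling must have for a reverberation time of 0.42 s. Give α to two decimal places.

Required total absorption A = 0.161·180/0.42 = 69.00 m².
Absorption from the other surfaces = 54·0.44 + 100·0.1 = 33.76 m², so the ceiling must supply 35.24 m² over 54 m².
α = 35.24/54 = 0.653.

0.65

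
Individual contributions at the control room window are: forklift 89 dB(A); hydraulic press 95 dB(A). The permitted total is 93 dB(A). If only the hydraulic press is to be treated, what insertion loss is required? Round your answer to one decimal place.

4.2 dB

Everything except the hydraulic press sums to 10^(89/10) = 7.943e+08 in linear terms, 89.00 dB(A).
The limit corresponds to 10^(93/10) = 1.995e+09; subtracting the fixed part leaves 1.201e+09 for the hydraulic press, i.e. 90.80 dB(A).
So the hydraulic press must be reduced from 95 to 90.80 dB(A): IL = 4.20 dB.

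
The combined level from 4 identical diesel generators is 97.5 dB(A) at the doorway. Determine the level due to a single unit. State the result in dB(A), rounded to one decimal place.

91.5 dB(A)

Dividing the total intensity by 4 lowers the level by 10·log₁₀ 4 = 6.021 dB: L₁ = 97.5 − 6.021.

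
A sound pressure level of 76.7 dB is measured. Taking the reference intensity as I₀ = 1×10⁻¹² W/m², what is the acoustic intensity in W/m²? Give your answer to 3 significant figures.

I/I₀ = 10^(76.7/10) = 4.677e+07, so I = 4.677e+07 × 10⁻¹² W/m².

4.68e-05 W/m²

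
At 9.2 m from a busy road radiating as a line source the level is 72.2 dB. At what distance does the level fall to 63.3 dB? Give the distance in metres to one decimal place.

71.4 m

For a line source L₁ − L₂ = 10·log₁₀(r₂/r₁), so r₂ = r₁·10^((L₁−L₂)/10).
r₂ = 9.2·10^((72.2−63.3)/10) = 9.2·10^(8.9/10) = 71.41 m.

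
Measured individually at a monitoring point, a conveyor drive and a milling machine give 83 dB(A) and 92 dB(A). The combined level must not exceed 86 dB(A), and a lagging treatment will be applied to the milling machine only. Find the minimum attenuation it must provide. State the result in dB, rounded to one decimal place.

9.0 dB

The untreated sources together contribute 10^(83/10) = 1.995e+08, i.e. 83.00 dB(A).
The limit corresponds to 10^(86/10) = 3.981e+08; subtracting the fixed part leaves 1.986e+08 for the milling machine, i.e. 82.98 dB(A).
So the milling machine must be reduced from 92 to 82.98 dB(A): IL = 9.02 dB.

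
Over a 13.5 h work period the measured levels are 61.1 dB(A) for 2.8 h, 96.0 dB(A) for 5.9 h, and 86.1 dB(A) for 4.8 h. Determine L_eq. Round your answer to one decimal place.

92.8 dB(A)

L_eq = 10·log₁₀[(1/T)·Σ tᵢ·10^(Lᵢ/10)] with T = 13.5 h.
Σ tᵢ·10^(Lᵢ/10) = 2.8·10^(61.1/10) + 5.9·10^(96.0/10) + 4.8·10^(86.1/10) = 2.545e+10.
L_eq = 10·log₁₀(2.545e+10/13.5) = 92.75 dB(A).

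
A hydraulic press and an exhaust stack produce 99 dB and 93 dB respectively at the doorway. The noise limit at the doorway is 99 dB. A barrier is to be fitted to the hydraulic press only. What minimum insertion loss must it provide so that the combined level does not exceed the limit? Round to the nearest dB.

The untreated sources together contribute 10^(93/10) = 1.995e+09, i.e. 93.00 dB.
The limit corresponds to 10^(99/10) = 7.943e+09; subtracting the fixed part leaves 5.948e+09 for the hydraulic press, i.e. 97.74 dB.
Required insertion loss = 99 − 97.74 = 1.26 dB.

1 dB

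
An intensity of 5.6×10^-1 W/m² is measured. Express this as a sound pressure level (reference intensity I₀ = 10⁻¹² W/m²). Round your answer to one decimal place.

117.5 dB

Dividing by I₀ shifts the exponent by 12: I/I₀ = 5.6×10^11.
L = 10·(0.7482 + 11) = 117.48 dB.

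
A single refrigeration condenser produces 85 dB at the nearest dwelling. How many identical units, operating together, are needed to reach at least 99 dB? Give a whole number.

26

The shortfall is 99 − 85 = 14.0 dB, and N units add 10·log₁₀ N, so need 10·log₁₀ N ≥ 14.0.
N ≥ 10^(14.0/10) = 25.119, so N = 26.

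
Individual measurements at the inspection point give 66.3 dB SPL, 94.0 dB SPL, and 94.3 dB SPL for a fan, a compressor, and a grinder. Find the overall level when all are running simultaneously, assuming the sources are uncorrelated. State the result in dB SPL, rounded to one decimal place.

Incoherent sources combine by intensity addition: L_total = 10·log₁₀(Σ 10^(L_i/10)).
Σ 10^(L/10) = 10^(66.3/10) + 10^(94.0/10) + 10^(94.3/10) = 5.208e+09.
L_total = 10·log₁₀(5.208e+09) = 97.17 dB SPL.

97.2 dB SPL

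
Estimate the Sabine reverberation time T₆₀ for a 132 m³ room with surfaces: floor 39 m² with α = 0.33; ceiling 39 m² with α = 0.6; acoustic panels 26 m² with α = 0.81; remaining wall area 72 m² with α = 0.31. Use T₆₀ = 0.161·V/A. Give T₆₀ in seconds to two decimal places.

0.27 s

Total absorption A = 39·0.33 + 39·0.6 + 26·0.81 + 72·0.31 = 79.65 m² sabins.
T₆₀ = 0.161·V/A = 0.161·132/79.65 = 0.267 s.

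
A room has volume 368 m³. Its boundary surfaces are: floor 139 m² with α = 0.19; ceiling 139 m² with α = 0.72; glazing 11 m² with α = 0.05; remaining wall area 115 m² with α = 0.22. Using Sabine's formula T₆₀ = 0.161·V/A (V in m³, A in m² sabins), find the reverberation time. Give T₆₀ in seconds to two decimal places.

0.39 s

A = Σ Sᵢαᵢ = 139·0.19 + 139·0.72 + 11·0.05 + 115·0.22 = 152.34 m².
T₆₀ = 0.161 × 368 / 152.34 = 0.389 s.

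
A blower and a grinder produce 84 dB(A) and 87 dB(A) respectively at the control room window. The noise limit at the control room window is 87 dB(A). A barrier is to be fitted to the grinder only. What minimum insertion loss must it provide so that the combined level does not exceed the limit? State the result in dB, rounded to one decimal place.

3.0 dB

Fixed contribution from the other source: Σ 10^(L/10) = 10^(84/10) = 2.512e+08 (84.00 dB(A)).
The limit corresponds to 10^(87/10) = 5.012e+08; subtracting the fixed part leaves 2.500e+08 for the grinder, i.e. 83.98 dB(A).
So the grinder must be reduced from 87 to 83.98 dB(A): IL = 3.02 dB.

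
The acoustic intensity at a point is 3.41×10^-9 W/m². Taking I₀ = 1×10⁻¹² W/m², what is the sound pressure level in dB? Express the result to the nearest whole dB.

L = 10·log₁₀(I/I₀) = 10·log₁₀(3.41×10^-9/10⁻¹²) = 10·log₁₀(3.41×10^3).
L = 10·(0.5328 + 3) = 35.33 dB.

35 dB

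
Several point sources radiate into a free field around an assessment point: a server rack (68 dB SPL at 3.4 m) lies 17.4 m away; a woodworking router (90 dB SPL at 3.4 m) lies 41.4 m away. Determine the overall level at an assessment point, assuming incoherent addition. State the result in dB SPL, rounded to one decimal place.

68.4 dB SPL

Propagate each source to the receiver with L = L_ref − 20·log₁₀(r/r_ref), then add intensities.
server rack: 68 − 20·log₁₀(17.4/3.4) = 68 − 14.18 = 53.82 dB SPL.
woodworking router: 90 − 20·log₁₀(41.4/3.4) = 90 − 21.71 = 68.29 dB SPL.
Σ 10^(L/10) = 6.986e+06 → L_total = 10·log₁₀(6.986e+06) = 68.44 dB SPL.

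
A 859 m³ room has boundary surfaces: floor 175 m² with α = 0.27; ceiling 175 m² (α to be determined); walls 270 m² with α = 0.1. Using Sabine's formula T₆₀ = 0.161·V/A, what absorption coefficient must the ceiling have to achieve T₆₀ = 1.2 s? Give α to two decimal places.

Required total absorption A = 0.161·859/1.2 = 115.25 m².
Absorption from the other surfaces = 175·0.27 + 270·0.1 = 74.25 m², so the ceiling must supply 41.00 m² over 175 m².
α = 41.00/175 = 0.234.

0.23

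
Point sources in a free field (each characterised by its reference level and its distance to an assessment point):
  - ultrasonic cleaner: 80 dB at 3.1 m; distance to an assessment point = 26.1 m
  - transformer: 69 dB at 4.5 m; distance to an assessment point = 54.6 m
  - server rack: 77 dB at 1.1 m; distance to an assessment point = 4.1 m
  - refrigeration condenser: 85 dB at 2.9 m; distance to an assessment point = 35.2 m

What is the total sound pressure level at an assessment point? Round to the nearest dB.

69 dB

Apply inverse-square spreading to bring every level to the receiver, then sum 10^(L/10).
ultrasonic cleaner: 80 − 20·log₁₀(26.1/3.1) = 80 − 18.51 = 61.49 dB.
transformer: 69 − 20·log₁₀(54.6/4.5) = 69 − 21.68 = 47.32 dB.
server rack: 77 − 20·log₁₀(4.1/1.1) = 77 − 11.43 = 65.57 dB.
refrigeration condenser: 85 − 20·log₁₀(35.2/2.9) = 85 − 21.68 = 63.32 dB.
Σ 10^(L/10) = 7.219e+06 → L_total = 10·log₁₀(7.219e+06) = 68.58 dB.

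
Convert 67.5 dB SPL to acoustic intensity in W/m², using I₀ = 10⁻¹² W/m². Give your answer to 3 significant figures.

L = 10·log₁₀(I/I₀) ⇒ I = I₀·10^(L/10) = 10⁻¹² × 10^6.75.

5.62e-06 W/m²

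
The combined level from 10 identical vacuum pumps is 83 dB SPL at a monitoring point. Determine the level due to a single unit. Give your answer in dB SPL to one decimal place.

73.0 dB SPL

10 equal contributions raise the level by 10·log₁₀ 10 = 10.000 dB, so each unit alone gives 83 − 10.000.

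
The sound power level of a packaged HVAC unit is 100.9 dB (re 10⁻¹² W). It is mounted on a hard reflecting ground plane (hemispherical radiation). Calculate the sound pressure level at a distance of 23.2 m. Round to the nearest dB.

66 dB

Free-field hemispherical radiation: L_p = L_w − 10·log₁₀(2π·r²), r = 23.2 m.
2π·r² = 3382 m², 10·log₁₀ of that is 35.292 dB.
L_p = 100.9 − 35.292 = 65.61 dB.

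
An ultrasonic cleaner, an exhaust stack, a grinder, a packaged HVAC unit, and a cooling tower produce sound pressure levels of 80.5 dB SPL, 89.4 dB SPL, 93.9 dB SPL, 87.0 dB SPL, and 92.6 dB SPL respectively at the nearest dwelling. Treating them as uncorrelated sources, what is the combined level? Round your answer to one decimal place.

97.6 dB SPL

For uncorrelated sources the intensities add, so convert each level to linear form, sum, and take 10·log₁₀ of the total.
Σ 10^(L/10) = 10^(80.5/10) + 10^(89.4/10) + 10^(93.9/10) + 10^(87.0/10) + 10^(92.6/10) = 5.759e+09.
L_total = 10·log₁₀(5.759e+09) = 97.60 dB SPL.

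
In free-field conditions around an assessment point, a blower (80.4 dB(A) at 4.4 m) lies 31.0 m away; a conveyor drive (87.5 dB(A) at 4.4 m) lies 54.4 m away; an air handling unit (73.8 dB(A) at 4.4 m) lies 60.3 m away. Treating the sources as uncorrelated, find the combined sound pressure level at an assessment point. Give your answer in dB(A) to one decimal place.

Apply inverse-square spreading to bring every level to the receiver, then sum 10^(L/10).
blower: 80.4 − 20·log₁₀(31.0/4.4) = 80.4 − 16.96 = 63.44 dB(A).
conveyor drive: 87.5 − 20·log₁₀(54.4/4.4) = 87.5 − 21.84 = 65.66 dB(A).
air handling unit: 73.8 − 20·log₁₀(60.3/4.4) = 73.8 − 22.74 = 51.06 dB(A).
Σ 10^(L/10) = 6.015e+06 → L_total = 10·log₁₀(6.015e+06) = 67.79 dB(A).

67.8 dB(A)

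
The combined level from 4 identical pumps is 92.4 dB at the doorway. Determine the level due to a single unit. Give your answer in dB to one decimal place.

86.4 dB

4 equal contributions raise the level by 10·log₁₀ 4 = 6.021 dB, so each unit alone gives 92.4 − 6.021.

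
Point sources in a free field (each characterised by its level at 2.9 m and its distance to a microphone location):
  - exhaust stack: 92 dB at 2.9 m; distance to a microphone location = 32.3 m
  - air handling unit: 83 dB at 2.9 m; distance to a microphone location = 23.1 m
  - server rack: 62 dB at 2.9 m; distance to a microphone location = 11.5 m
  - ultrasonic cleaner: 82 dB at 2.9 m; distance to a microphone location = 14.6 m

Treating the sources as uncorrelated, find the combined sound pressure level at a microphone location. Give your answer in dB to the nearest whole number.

73 dB

First find each source's level at the receiver (point-source: −20·log₁₀(r/r_ref)), then combine on an intensity basis.
exhaust stack: 92 − 20·log₁₀(32.3/2.9) = 92 − 20.94 = 71.06 dB.
air handling unit: 83 − 20·log₁₀(23.1/2.9) = 83 − 18.02 = 64.98 dB.
server rack: 62 − 20·log₁₀(11.5/2.9) = 62 − 11.97 = 50.03 dB.
ultrasonic cleaner: 82 − 20·log₁₀(14.6/2.9) = 82 − 14.04 = 67.96 dB.
Σ 10^(L/10) = 2.227e+07 → L_total = 10·log₁₀(2.227e+07) = 73.48 dB.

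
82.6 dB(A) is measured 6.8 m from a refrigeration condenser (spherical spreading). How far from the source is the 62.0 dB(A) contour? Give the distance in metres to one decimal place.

72.9 m

The 20.6 dB drop corresponds to a distance ratio of 10^(20.6/20) for a point source.
r₂ = 6.8·10^((82.6−62.0)/20) = 6.8·10^(20.6/20) = 72.86 m.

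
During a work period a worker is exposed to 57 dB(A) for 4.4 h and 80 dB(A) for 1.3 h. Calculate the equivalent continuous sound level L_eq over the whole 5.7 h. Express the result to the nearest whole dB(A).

74 dB(A)

The energy average is taken in the linear domain: L_eq = 10·log₁₀[(Σ tᵢ·10^(Lᵢ/10))/T], T = 5.7 h.
Σ tᵢ·10^(Lᵢ/10) = 4.4·10^(57/10) + 1.3·10^(80/10) = 1.322e+08.
L_eq = 10·log₁₀(1.322e+08/5.7) = 73.65 dB(A).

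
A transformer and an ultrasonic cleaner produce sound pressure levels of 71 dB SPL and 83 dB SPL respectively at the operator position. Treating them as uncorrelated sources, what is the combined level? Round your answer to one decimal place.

For uncorrelated sources the intensities add, so convert each level to linear form, sum, and take 10·log₁₀ of the total.
Σ 10^(L/10) = 10^(71/10) + 10^(83/10) = 2.121e+08.
L_total = 10·log₁₀(2.121e+08) = 83.27 dB SPL.

83.3 dB SPL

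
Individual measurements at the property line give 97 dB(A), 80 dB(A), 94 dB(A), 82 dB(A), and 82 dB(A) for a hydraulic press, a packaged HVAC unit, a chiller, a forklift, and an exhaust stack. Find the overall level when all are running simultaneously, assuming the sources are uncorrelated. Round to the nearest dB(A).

For uncorrelated sources the intensities add, so convert each level to linear form, sum, and take 10·log₁₀ of the total.
Σ 10^(L/10) = 10^(97/10) + 10^(80/10) + 10^(94/10) + 10^(82/10) + 10^(82/10) = 7.941e+09.
L_total = 10·log₁₀(7.941e+09) = 99.00 dB(A).

99 dB(A)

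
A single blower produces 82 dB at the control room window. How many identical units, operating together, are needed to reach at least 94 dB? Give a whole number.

N identical sources give L₁ + 10·log₁₀ N, so require 10·log₁₀ N ≥ 94 − 82 = 12.0 dB.
N ≥ 10^(12.0/10) = 15.849, so N = 16.

16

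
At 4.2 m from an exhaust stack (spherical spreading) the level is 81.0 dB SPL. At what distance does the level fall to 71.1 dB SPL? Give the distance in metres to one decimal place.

Point-source spreading drops the level by 20·log₁₀(r₂/r₁); inverting, r₂/r₁ = 10^(ΔL/20).
r₂ = 4.2·10^((81.0−71.1)/20) = 4.2·10^(9.9/20) = 13.13 m.

13.1 m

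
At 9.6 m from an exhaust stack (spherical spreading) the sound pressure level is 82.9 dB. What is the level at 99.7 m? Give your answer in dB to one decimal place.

For a point source, L₂ = L₁ − 20·log₁₀(r₂/r₁).
L₂ = 82.9 − 20·log₁₀(99.7/9.6) = 82.9 − 20.328 = 62.57 dB.

62.6 dB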